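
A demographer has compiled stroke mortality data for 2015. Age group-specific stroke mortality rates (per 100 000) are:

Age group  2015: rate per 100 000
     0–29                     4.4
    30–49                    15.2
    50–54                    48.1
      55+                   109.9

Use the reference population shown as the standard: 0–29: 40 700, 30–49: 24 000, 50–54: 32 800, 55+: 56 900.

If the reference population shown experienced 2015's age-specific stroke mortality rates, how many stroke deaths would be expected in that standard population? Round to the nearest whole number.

84

Expected stroke deaths = Σ (standard pop × age-specific rate ÷ 100 000)
= 40 700×4.4/100 000 + 24 000×15.2/100 000 + 32 800×48.1/100 000 + 56 900×109.9/100 000
= 1.79 + 3.65 + 15.78 + 62.53 = 83.75.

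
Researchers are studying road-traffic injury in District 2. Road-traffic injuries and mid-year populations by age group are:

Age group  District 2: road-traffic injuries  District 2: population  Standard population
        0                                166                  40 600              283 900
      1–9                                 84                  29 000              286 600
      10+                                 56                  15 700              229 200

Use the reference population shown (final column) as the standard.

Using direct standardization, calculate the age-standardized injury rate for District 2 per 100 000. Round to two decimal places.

Age-specific rates per 100 000 for District 2: 408.87, 289.66, 356.69.
Standard total = 799 700; weights = 0.3550, 0.3584, 0.2866.
Standardized rate: 0.3550×408.87 + 0.3584×289.66 + 0.2866×356.69 = 351.1884 per 100 000.

351.19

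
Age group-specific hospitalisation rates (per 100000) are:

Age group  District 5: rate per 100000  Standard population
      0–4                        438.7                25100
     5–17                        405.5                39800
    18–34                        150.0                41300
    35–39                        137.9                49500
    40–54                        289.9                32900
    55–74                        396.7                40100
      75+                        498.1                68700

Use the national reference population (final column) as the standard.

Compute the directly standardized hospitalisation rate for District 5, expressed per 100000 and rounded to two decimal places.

Standard total = 297400; weights = 0.0844, 0.1338, 0.1389, 0.1664, 0.1106, 0.1348, 0.2310.
Standardized rate: 0.0844×438.7 + 0.1338×405.5 + 0.1389×150.0 + 0.1664×137.9 + 0.1106×289.9 + 0.1348×396.7 + 0.2310×498.1 = 335.6966 per 100000.

335.70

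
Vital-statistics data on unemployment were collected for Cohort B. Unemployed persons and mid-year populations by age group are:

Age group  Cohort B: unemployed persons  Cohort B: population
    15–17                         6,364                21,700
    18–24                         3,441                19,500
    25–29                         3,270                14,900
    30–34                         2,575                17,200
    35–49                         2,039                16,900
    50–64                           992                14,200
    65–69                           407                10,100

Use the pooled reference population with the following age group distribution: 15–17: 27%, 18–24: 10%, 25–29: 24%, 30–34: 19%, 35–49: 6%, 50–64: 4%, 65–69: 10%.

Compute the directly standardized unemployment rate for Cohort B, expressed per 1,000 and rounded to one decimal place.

Age-specific rates per 1,000 for Cohort B: 293.272, 176.462, 219.463, 149.709, 120.651, 69.859, 40.297.
Standard weights: 0.27, 0.10, 0.24, 0.19, 0.06, 0.04, 0.10.
Standardized rate: 0.2700×293.272 + 0.1000×176.462 + 0.2400×219.463 + 0.1900×149.709 + 0.0600×120.651 + 0.0400×69.859 + 0.1000×40.297 = 192.0086 per 1,000.

192.0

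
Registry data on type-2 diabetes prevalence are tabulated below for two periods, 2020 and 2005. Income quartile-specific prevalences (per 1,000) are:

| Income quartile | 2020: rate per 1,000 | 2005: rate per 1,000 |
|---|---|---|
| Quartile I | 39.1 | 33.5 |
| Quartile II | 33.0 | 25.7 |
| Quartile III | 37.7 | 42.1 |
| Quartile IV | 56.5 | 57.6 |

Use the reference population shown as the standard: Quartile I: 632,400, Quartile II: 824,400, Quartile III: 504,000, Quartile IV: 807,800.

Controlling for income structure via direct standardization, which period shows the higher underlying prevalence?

Standard total = 2,768,600; weights = 0.2284, 0.2978, 0.1820, 0.2918.
2020: 0.2284×39.1 + 0.2978×33.0 + 0.1820×37.7 + 0.2918×56.5 = 42.1056 per 1,000.
2005: 0.2284×33.5 + 0.2978×25.7 + 0.1820×42.1 + 0.2918×57.6 = 39.7747 per 1,000.

2020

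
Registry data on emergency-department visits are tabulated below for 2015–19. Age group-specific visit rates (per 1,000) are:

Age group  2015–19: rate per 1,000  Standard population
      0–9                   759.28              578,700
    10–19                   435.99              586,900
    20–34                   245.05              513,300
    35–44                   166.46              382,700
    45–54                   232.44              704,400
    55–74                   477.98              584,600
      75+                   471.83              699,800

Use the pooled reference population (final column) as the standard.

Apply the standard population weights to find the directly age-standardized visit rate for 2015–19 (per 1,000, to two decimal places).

409.37

Standard total = 4,050,400; weights = 0.1429, 0.1449, 0.1267, 0.0945, 0.1739, 0.1443, 0.1728.
Standardized rate: 0.1429×759.28 + 0.1449×435.99 + 0.1267×245.05 + 0.0945×166.46 + 0.1739×232.44 + 0.1443×477.98 + 0.1728×471.83 = 409.3696 per 1,000.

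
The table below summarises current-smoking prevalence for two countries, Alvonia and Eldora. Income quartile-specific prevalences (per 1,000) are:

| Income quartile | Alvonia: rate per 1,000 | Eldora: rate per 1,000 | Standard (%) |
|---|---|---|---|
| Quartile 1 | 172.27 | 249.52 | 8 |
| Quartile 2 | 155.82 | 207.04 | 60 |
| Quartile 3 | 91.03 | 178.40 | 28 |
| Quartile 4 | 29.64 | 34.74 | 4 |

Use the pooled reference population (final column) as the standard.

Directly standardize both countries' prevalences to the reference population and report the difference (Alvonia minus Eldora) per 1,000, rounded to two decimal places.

Standard weights: 0.08, 0.60, 0.28, 0.04.
Alvonia: 0.0800×172.27 + 0.6000×155.82 + 0.2800×91.03 + 0.0400×29.64 = 133.9476 per 1,000.
Eldora: 0.0800×249.52 + 0.6000×207.04 + 0.2800×178.40 + 0.0400×34.74 = 195.5272 per 1,000.
Difference = 133.9476 − 195.5272 = -61.5796.

-61.58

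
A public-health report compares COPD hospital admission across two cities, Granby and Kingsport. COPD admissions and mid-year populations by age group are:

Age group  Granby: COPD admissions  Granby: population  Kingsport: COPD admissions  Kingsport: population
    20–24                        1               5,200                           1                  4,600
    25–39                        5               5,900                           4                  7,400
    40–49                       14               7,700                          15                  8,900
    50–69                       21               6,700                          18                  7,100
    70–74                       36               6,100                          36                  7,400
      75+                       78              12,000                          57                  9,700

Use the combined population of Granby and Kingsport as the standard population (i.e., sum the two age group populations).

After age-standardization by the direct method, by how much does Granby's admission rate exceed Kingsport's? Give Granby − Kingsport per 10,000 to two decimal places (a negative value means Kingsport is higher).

Age-specific rates per 10,000 for Granby: 1.92, 8.47, 18.18, 31.34, 59.02, 65.00.
For Kingsport: 2.17, 5.41, 16.85, 25.35, 48.65, 58.76.
Combined standard total = 88,700; weights = 0.1105, 0.1499, 0.1871, 0.1556, 0.1522, 0.2446.
Granby: 0.1105×1.92 + 0.1499×8.47 + 0.1871×18.18 + 0.1556×31.34 + 0.1522×59.02 + 0.2446×65.00 = 34.6464 per 10,000.
Kingsport: 0.1105×2.17 + 0.1499×5.41 + 0.1871×16.85 + 0.1556×25.35 + 0.1522×48.65 + 0.2446×58.76 = 29.9294 per 10,000.
Difference = 34.6464 − 29.9294 = 4.7169.

4.72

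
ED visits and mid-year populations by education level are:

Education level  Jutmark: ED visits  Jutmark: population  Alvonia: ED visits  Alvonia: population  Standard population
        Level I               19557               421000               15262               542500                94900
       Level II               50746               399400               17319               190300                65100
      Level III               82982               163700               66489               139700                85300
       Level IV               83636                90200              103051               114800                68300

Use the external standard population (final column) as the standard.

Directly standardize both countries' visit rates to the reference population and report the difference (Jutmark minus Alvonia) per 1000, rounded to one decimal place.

27.9

Education-specific rates per 1000 for Jutmark: 46.454, 127.056, 506.915, 927.228.
For Alvonia: 28.133, 91.009, 475.941, 897.657.
Standard total = 313600; weights = 0.3026, 0.2076, 0.2720, 0.2178.
Jutmark: 0.3026×46.454 + 0.2076×127.056 + 0.2720×506.915 + 0.2178×927.228 = 380.2593 per 1000.
Alvonia: 0.3026×28.133 + 0.2076×91.009 + 0.2720×475.941 + 0.2178×897.657 = 352.3668 per 1000.
Difference = 380.2593 − 352.3668 = 27.8925.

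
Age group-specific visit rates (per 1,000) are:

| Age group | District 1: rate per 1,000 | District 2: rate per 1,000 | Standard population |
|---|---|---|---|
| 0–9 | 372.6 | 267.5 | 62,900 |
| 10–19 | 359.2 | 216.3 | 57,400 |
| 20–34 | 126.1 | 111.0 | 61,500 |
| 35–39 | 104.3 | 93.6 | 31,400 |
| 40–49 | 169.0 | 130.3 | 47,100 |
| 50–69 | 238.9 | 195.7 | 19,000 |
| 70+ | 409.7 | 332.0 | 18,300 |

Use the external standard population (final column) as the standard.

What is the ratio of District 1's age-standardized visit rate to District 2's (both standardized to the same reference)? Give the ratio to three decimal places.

1.367

Standard total = 297,600; weights = 0.2114, 0.1929, 0.2067, 0.1055, 0.1583, 0.0638, 0.0615.
District 1: 0.2114×372.6 + 0.1929×359.2 + 0.2067×126.1 + 0.1055×104.3 + 0.1583×169.0 + 0.0638×238.9 + 0.0615×409.7 = 252.2893 per 1,000.
District 2: 0.2114×267.5 + 0.1929×216.3 + 0.2067×111.0 + 0.1055×93.6 + 0.1583×130.3 + 0.0638×195.7 + 0.0615×332.0 = 184.6033 per 1,000.
Ratio = 252.2893 ÷ 184.6033 = 1.36666.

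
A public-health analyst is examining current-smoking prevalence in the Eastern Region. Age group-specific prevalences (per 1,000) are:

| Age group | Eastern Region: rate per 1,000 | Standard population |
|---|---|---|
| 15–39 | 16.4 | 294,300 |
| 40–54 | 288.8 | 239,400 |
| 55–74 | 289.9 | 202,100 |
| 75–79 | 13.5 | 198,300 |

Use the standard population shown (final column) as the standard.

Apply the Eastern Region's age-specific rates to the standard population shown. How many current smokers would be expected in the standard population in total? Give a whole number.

Expected current smokers = Σ (standard pop × age-specific rate ÷ 1,000)
= 294,300×16.4/1,000 + 239,400×288.8/1,000 + 202,100×289.9/1,000 + 198,300×13.5/1,000
= 4826.52 + 69138.72 + 58588.79 + 2677.05 = 135231.08.

135231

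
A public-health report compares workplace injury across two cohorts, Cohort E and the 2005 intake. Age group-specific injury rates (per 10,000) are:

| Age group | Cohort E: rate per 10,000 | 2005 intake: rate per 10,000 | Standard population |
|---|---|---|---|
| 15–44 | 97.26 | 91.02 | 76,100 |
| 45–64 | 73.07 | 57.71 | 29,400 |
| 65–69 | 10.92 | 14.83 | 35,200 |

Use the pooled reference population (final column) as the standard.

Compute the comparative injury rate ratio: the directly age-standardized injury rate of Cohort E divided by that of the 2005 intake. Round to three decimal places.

1.086

Standard total = 140,700; weights = 0.5409, 0.2090, 0.2502.
Cohort E: 0.5409×97.26 + 0.2090×73.07 + 0.2502×10.92 = 70.6050 per 10,000.
The 2005 intake: 0.5409×91.02 + 0.2090×57.71 + 0.2502×14.83 = 64.9987 per 10,000.
Ratio = 70.6050 ÷ 64.9987 = 1.08625.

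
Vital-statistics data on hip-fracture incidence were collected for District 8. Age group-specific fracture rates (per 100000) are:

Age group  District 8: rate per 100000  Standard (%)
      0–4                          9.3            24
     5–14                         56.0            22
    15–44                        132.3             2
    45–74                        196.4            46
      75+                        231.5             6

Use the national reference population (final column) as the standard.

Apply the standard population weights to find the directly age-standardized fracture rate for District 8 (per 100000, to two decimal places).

Standard weights: 0.24, 0.22, 0.02, 0.46, 0.06.
Standardized rate: 0.2400×9.3 + 0.2200×56.0 + 0.0200×132.3 + 0.4600×196.4 + 0.0600×231.5 = 121.4320 per 100000.

121.43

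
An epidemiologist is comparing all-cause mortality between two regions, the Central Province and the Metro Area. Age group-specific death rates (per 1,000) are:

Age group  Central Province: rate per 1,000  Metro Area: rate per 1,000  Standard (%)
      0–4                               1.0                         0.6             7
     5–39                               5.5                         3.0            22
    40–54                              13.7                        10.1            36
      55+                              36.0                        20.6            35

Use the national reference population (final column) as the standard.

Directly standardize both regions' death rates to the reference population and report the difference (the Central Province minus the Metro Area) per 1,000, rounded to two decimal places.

Standard weights: 0.07, 0.22, 0.36, 0.35.
The Central Province: 0.0700×1.0 + 0.2200×5.5 + 0.3600×13.7 + 0.3500×36.0 = 18.8120 per 1,000.
The Metro Area: 0.0700×0.6 + 0.2200×3.0 + 0.3600×10.1 + 0.3500×20.6 = 11.5480 per 1,000.
Difference = 18.8120 − 11.5480 = 7.2640.

7.26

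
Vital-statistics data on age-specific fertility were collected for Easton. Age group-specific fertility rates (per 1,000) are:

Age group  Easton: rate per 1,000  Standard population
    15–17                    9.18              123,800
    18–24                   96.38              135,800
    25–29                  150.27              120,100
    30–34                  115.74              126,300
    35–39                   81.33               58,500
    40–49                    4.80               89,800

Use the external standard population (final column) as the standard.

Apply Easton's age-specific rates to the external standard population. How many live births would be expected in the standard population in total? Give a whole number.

52079

Expected live births = Σ (standard pop × age-specific rate ÷ 1,000)
= 123,800×9.18/1,000 + 135,800×96.38/1,000 + 120,100×150.27/1,000 + 126,300×115.74/1,000 + 58,500×81.33/1,000 + 89,800×4.80/1,000
= 1136.48 + 13088.40 + 18047.43 + 14617.96 + 4757.81 + 431.04 = 52079.12.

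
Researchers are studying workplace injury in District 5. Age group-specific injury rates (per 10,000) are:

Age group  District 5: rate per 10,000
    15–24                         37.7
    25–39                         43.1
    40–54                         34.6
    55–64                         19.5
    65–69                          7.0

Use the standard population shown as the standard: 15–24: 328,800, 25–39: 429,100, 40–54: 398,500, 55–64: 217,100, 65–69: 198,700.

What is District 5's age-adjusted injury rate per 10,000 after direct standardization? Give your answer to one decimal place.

32.0

Standard total = 1,572,200; weights = 0.2091, 0.2729, 0.2535, 0.1381, 0.1264.
Standardized rate: 0.2091×37.7 + 0.2729×43.1 + 0.2535×34.6 + 0.1381×19.5 + 0.1264×7.0 = 31.9949 per 10,000.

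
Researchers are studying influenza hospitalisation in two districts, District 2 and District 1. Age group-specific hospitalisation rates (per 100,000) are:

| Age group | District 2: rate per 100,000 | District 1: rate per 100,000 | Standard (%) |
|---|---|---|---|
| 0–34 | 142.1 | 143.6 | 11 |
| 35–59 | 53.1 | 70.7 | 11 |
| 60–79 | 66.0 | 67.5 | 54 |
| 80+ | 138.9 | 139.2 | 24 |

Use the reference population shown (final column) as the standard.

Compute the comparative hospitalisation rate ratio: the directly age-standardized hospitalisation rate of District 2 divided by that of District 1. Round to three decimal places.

0.968

Standard weights: 0.11, 0.11, 0.54, 0.24.
District 2: 0.1100×142.1 + 0.1100×53.1 + 0.5400×66.0 + 0.2400×138.9 = 90.4480 per 100,000.
District 1: 0.1100×143.6 + 0.1100×70.7 + 0.5400×67.5 + 0.2400×139.2 = 93.4310 per 100,000.
Ratio = 90.4480 ÷ 93.4310 = 0.96807.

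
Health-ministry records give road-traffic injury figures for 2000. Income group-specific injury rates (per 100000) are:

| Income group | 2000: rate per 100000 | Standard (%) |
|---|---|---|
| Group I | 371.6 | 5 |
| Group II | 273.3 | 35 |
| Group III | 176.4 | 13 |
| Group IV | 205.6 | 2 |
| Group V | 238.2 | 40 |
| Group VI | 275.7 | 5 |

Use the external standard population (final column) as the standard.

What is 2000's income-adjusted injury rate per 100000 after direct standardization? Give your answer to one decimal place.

250.3

Standard weights: 0.05, 0.35, 0.13, 0.02, 0.40, 0.05.
Standardized rate: 0.0500×371.6 + 0.3500×273.3 + 0.1300×176.4 + 0.0200×205.6 + 0.4000×238.2 + 0.0500×275.7 = 250.3440 per 100000.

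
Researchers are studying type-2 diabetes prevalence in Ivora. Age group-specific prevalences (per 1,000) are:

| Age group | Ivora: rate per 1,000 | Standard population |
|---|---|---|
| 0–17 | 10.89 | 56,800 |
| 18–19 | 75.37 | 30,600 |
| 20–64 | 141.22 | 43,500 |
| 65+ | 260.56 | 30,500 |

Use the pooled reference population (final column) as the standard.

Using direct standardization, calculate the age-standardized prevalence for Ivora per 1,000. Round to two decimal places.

105.42

Standard total = 161,400; weights = 0.3519, 0.1896, 0.2695, 0.1890.
Standardized rate: 0.3519×10.89 + 0.1896×75.37 + 0.2695×141.22 + 0.1890×260.56 = 105.4215 per 1,000.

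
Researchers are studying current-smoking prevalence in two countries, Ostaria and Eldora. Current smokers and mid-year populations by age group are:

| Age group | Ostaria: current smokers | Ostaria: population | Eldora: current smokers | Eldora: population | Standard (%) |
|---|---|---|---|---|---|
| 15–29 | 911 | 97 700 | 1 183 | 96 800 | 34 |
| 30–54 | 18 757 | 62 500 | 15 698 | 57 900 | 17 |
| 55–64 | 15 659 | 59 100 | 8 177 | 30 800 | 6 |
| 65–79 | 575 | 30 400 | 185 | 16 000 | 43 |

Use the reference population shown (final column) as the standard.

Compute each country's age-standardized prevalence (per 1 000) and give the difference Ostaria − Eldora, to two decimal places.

7.07

Age-specific rates per 1 000 for Ostaria: 9.324, 300.112, 264.958, 18.914.
For Eldora: 12.221, 271.123, 265.487, 11.562.
Standard weights: 0.34, 0.17, 0.06, 0.43.
Ostaria: 0.3400×9.324 + 0.1700×300.112 + 0.0600×264.958 + 0.4300×18.914 = 78.2200 per 1 000.
Eldora: 0.3400×12.221 + 0.1700×271.123 + 0.0600×265.487 + 0.4300×11.562 = 71.1471 per 1 000.
Difference = 78.2200 − 71.1471 = 7.0729.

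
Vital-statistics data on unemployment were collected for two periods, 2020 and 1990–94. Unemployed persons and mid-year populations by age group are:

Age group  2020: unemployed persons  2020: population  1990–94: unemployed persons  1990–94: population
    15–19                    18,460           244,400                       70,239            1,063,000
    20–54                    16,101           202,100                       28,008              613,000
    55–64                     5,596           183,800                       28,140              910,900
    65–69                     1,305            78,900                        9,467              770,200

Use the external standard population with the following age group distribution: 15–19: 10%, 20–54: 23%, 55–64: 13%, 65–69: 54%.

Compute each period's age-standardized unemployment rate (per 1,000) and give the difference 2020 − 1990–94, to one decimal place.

11.0

Age-specific rates per 1,000 for 2020: 75.532, 79.668, 30.446, 16.540.
For 1990–94: 66.076, 45.690, 30.893, 12.292.
Standard weights: 0.10, 0.23, 0.13, 0.54.
2020: 0.1000×75.532 + 0.2300×79.668 + 0.1300×30.446 + 0.5400×16.540 = 38.7665 per 1,000.
1990–94: 0.1000×66.076 + 0.2300×45.690 + 0.1300×30.893 + 0.5400×12.292 = 27.7698 per 1,000.
Difference = 38.7665 − 27.7698 = 10.9967.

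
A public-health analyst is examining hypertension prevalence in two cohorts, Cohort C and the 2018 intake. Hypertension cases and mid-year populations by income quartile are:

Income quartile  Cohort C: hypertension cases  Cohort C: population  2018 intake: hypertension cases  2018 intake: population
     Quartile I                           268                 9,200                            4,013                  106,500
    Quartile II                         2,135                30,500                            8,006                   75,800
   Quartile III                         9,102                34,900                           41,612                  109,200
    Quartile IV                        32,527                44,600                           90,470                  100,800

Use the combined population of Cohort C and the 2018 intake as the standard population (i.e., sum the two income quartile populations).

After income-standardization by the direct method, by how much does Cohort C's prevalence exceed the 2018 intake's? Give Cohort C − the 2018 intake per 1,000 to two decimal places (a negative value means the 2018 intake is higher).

-91.03

Income-specific rates per 1,000 for Cohort C: 29.130, 70.000, 260.802, 729.305.
For the 2018 intake: 37.681, 105.620, 381.062, 897.520.
Combined standard total = 511,500; weights = 0.2262, 0.2078, 0.2817, 0.2843.
Cohort C: 0.2262×29.130 + 0.2078×70.000 + 0.2817×260.802 + 0.2843×729.305 = 301.9236 per 1,000.
The 2018 intake: 0.2262×37.681 + 0.2078×105.620 + 0.2817×381.062 + 0.2843×897.520 = 392.9571 per 1,000.
Difference = 301.9236 − 392.9571 = -91.0334.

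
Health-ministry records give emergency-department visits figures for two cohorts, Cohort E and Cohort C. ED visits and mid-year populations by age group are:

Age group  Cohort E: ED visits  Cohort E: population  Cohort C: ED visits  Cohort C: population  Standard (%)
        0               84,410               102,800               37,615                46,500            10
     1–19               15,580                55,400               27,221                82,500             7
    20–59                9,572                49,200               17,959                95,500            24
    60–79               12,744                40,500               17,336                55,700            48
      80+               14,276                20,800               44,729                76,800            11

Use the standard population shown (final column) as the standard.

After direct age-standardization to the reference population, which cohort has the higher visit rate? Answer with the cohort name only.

Age-specific rates per 1,000 for Cohort E: 821.109, 281.227, 194.553, 314.667, 686.346.
For Cohort C: 808.925, 329.952, 188.052, 311.239, 582.409.
Standard weights: 0.10, 0.07, 0.24, 0.48, 0.11.
Cohort E: 0.1000×821.109 + 0.0700×281.227 + 0.2400×194.553 + 0.4800×314.667 + 0.1100×686.346 = 375.0276 per 1,000.
Cohort C: 0.1000×808.925 + 0.0700×329.952 + 0.2400×188.052 + 0.4800×311.239 + 0.1100×582.409 = 362.5812 per 1,000.

Cohort E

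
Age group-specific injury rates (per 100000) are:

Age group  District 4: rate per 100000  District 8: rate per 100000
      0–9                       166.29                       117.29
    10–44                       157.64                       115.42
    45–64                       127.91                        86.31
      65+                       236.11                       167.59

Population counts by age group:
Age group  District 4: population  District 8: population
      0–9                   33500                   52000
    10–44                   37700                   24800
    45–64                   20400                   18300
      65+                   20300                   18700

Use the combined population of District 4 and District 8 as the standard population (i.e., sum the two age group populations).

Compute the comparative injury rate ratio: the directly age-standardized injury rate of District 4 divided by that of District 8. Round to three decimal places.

Combined standard total = 225700; weights = 0.3788, 0.2769, 0.1715, 0.1728.
District 4: 0.3788×166.29 + 0.2769×157.64 + 0.1715×127.91 + 0.1728×236.11 = 169.3784 per 100000.
District 8: 0.3788×117.29 + 0.2769×115.42 + 0.1715×86.31 + 0.1728×167.59 = 120.1518 per 100000.
Ratio = 169.3784 ÷ 120.1518 = 1.40970.

1.410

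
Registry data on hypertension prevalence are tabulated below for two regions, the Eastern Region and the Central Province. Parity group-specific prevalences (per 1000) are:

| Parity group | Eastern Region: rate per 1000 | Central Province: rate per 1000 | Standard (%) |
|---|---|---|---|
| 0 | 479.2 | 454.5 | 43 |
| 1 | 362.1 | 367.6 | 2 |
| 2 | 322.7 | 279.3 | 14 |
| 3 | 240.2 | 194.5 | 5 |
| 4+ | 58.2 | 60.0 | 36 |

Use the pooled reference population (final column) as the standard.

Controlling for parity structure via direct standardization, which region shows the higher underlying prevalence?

Standard weights: 0.43, 0.02, 0.14, 0.05, 0.36.
The Eastern Region: 0.4300×479.2 + 0.0200×362.1 + 0.1400×322.7 + 0.0500×240.2 + 0.3600×58.2 = 291.4380 per 1000.
The Central Province: 0.4300×454.5 + 0.0200×367.6 + 0.1400×279.3 + 0.0500×194.5 + 0.3600×60.0 = 273.2140 per 1000.

Eastern Region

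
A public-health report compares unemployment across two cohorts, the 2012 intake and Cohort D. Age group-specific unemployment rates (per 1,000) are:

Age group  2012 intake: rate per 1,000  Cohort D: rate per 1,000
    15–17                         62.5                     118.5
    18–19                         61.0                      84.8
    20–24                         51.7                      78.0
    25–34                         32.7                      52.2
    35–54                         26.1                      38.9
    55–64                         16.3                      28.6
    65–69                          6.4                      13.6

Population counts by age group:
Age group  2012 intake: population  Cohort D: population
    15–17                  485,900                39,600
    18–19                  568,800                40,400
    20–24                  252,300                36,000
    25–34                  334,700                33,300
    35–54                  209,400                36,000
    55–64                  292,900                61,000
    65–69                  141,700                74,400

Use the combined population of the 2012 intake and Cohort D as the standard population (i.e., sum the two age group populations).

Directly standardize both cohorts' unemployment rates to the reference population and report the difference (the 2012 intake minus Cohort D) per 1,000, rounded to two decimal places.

-25.99

Combined standard total = 2,606,400; weights = 0.2016, 0.2337, 0.1106, 0.1412, 0.0942, 0.1358, 0.0829.
The 2012 intake: 0.2016×62.5 + 0.2337×61.0 + 0.1106×51.7 + 0.1412×32.7 + 0.0942×26.1 + 0.1358×16.3 + 0.0829×6.4 = 42.3957 per 1,000.
Cohort D: 0.2016×118.5 + 0.2337×84.8 + 0.1106×78.0 + 0.1412×52.2 + 0.0942×38.9 + 0.1358×28.6 + 0.0829×13.6 = 68.3838 per 1,000.
Difference = 42.3957 − 68.3838 = -25.9881.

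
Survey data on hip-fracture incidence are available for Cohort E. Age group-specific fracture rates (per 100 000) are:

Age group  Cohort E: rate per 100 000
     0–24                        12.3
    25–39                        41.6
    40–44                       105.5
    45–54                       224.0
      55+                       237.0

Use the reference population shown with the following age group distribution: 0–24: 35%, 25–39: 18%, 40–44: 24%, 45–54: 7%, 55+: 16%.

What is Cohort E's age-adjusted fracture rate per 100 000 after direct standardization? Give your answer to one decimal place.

90.7

Standard weights: 0.35, 0.18, 0.24, 0.07, 0.16.
Standardized rate: 0.3500×12.3 + 0.1800×41.6 + 0.2400×105.5 + 0.0700×224.0 + 0.1600×237.0 = 90.7130 per 100 000.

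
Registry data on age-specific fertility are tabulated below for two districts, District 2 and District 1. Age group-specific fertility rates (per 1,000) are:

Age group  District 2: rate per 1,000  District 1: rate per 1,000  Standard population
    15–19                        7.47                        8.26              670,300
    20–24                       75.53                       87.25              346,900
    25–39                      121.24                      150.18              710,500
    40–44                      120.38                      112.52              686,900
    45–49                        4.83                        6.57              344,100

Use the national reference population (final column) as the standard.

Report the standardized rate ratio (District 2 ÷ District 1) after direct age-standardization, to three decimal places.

Standard total = 2,758,700; weights = 0.2430, 0.1257, 0.2575, 0.2490, 0.1247.
District 2: 0.2430×7.47 + 0.1257×75.53 + 0.2575×121.24 + 0.2490×120.38 + 0.1247×4.83 = 73.1143 per 1,000.
District 1: 0.2430×8.26 + 0.1257×87.25 + 0.2575×150.18 + 0.2490×112.52 + 0.1247×6.57 = 80.4935 per 1,000.
Ratio = 73.1143 ÷ 80.4935 = 0.90833.

0.908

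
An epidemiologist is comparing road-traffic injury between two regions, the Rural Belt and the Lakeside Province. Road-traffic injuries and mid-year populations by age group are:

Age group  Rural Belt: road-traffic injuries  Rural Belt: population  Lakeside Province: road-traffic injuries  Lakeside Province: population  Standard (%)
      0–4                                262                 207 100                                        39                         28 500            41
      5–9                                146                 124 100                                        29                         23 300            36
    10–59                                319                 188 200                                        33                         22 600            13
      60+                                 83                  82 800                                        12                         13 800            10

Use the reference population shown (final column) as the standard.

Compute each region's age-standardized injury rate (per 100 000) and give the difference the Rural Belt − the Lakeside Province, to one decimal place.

Age-specific rates per 100 000 for the Rural Belt: 126.51, 117.65, 169.50, 100.24.
For the Lakeside Province: 136.84, 124.46, 146.02, 86.96.
Standard weights: 0.41, 0.36, 0.13, 0.10.
The Rural Belt: 0.4100×126.51 + 0.3600×117.65 + 0.1300×169.50 + 0.1000×100.24 = 126.2808 per 100 000.
The Lakeside Province: 0.4100×136.84 + 0.3600×124.46 + 0.1300×146.02 + 0.1000×86.96 = 128.5901 per 100 000.
Difference = 126.2808 − 128.5901 = -2.3093.

-2.3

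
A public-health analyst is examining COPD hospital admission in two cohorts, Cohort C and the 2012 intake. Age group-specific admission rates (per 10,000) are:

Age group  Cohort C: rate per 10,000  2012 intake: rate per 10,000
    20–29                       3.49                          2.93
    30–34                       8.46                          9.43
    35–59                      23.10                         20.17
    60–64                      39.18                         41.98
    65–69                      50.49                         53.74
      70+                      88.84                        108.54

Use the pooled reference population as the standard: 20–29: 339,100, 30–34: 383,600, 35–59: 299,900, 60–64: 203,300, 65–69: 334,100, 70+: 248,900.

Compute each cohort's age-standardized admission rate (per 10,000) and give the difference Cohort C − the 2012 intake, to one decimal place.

-3.2

Standard total = 1,808,900; weights = 0.1875, 0.2121, 0.1658, 0.1124, 0.1847, 0.1376.
Cohort C: 0.1875×3.49 + 0.2121×8.46 + 0.1658×23.10 + 0.1124×39.18 + 0.1847×50.49 + 0.1376×88.84 = 32.2310 per 10,000.
The 2012 intake: 0.1875×2.93 + 0.2121×9.43 + 0.1658×20.17 + 0.1124×41.98 + 0.1847×53.74 + 0.1376×108.54 = 35.4716 per 10,000.
Difference = 32.2310 − 35.4716 = -3.2406.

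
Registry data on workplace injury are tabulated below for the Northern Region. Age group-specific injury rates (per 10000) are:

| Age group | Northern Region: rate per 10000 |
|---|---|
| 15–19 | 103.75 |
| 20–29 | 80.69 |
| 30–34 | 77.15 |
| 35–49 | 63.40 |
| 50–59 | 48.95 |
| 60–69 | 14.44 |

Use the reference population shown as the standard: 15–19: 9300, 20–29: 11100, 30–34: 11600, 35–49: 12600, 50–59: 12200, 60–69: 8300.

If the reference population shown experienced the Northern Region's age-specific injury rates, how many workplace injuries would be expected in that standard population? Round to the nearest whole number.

427

Expected workplace injuries = Σ (standard pop × age-specific rate ÷ 10000)
= 9300×103.75/10000 + 11100×80.69/10000 + 11600×77.15/10000 + 12600×63.40/10000 + 12200×48.95/10000 + 8300×14.44/10000
= 96.49 + 89.57 + 89.49 + 79.88 + 59.72 + 11.99 = 427.14.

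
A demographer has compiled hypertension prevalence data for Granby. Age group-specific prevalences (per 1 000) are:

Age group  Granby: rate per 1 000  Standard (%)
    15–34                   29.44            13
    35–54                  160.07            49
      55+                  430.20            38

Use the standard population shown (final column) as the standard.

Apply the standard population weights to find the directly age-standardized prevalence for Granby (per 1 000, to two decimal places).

Standard weights: 0.13, 0.49, 0.38.
Standardized rate: 0.1300×29.44 + 0.4900×160.07 + 0.3800×430.20 = 245.7375 per 1 000.

245.74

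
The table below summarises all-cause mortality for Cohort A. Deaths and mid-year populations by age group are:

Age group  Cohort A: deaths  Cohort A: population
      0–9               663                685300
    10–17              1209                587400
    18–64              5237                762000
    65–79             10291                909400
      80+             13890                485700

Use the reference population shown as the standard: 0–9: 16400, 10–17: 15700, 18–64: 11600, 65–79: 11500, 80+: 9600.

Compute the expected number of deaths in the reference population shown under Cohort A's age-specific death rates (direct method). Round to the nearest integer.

533

Age-specific rates per 1000 for Cohort A: 0.967, 2.058, 6.873, 11.316, 28.598.
Expected deaths = Σ (standard pop × age-specific rate ÷ 1000)
= 16400×0.967/1000 + 15700×2.058/1000 + 11600×6.873/1000 + 11500×11.316/1000 + 9600×28.598/1000
= 15.87 + 32.31 + 79.72 + 130.14 + 274.54 = 532.58.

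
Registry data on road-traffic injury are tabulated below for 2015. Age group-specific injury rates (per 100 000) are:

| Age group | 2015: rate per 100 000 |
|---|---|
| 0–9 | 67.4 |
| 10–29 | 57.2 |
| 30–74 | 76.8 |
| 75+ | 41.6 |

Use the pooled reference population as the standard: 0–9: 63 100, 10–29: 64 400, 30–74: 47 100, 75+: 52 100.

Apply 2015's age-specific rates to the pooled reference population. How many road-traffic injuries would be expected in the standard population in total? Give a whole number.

137

Expected road-traffic injuries = Σ (standard pop × age-specific rate ÷ 100 000)
= 63 100×67.4/100 000 + 64 400×57.2/100 000 + 47 100×76.8/100 000 + 52 100×41.6/100 000
= 42.53 + 36.84 + 36.17 + 21.67 = 137.21.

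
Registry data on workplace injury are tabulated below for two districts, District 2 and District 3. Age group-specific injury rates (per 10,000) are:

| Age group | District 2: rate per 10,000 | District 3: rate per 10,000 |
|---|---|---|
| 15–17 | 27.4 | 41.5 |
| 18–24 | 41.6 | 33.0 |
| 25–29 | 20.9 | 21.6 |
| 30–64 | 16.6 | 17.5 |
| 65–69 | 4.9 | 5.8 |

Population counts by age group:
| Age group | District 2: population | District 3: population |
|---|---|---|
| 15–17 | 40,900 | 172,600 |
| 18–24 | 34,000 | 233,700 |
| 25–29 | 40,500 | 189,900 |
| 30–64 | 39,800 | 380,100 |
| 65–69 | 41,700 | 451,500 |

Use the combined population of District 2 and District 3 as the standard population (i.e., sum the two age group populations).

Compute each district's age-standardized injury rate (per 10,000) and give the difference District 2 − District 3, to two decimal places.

-1.04

Combined standard total = 1,624,700; weights = 0.1314, 0.1648, 0.1418, 0.2584, 0.3036.
District 2: 0.1314×27.4 + 0.1648×41.6 + 0.1418×20.9 + 0.2584×16.6 + 0.3036×4.9 = 19.1965 per 10,000.
District 3: 0.1314×41.5 + 0.1648×33.0 + 0.1418×21.6 + 0.2584×17.5 + 0.3036×5.8 = 20.2375 per 10,000.
Difference = 19.1965 − 20.2375 = -1.0409.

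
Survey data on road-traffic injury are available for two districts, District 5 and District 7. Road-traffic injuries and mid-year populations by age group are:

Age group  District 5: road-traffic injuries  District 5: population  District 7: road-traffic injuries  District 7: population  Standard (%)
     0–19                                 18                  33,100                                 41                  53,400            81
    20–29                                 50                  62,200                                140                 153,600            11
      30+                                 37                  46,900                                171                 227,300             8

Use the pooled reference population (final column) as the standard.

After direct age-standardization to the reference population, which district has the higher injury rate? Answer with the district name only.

Age-specific rates per 100,000 for District 5: 54.38, 80.39, 78.89.
For District 7: 76.78, 91.15, 75.23.
Standard weights: 0.81, 0.11, 0.08.
District 5: 0.8100×54.38 + 0.1100×80.39 + 0.0800×78.89 = 59.2021 per 100,000.
District 7: 0.8100×76.78 + 0.1100×91.15 + 0.0800×75.23 = 78.2355 per 100,000.

District 7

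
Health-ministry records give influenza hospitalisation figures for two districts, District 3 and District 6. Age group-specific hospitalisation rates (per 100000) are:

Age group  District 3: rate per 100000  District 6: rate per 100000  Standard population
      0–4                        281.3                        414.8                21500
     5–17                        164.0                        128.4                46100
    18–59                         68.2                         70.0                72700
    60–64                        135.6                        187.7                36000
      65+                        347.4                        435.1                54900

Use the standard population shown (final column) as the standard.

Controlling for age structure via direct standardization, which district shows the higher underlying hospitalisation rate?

Standard total = 231200; weights = 0.0930, 0.1994, 0.3144, 0.1557, 0.2375.
District 3: 0.0930×281.3 + 0.1994×164.0 + 0.3144×68.2 + 0.1557×135.6 + 0.2375×347.4 = 183.9115 per 100000.
District 6: 0.0930×414.8 + 0.1994×128.4 + 0.3144×70.0 + 0.1557×187.7 + 0.2375×435.1 = 218.7311 per 100000.

District 6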